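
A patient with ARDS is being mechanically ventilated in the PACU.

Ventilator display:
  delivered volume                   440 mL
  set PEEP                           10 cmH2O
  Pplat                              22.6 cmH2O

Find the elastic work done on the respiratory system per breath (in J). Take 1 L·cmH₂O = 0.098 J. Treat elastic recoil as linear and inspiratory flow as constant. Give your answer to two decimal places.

0.27

Elastic work ≈ ½ × (Pplat − PEEP) × Vt = 0.5 × (22.6 − 10) × 0.440 L = 0.5 × 12.6 × 0.440 = 2.772 L·cmH2O.
× 0.098 J/(L·cmH2O) → 0.2717 J.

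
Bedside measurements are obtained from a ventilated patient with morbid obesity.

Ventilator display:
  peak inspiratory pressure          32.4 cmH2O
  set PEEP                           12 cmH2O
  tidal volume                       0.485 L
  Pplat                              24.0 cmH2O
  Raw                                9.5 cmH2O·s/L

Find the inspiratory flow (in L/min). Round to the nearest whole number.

flow = (PIP − Pplat) / Raw = (32.4 − 24.0) / 9.5 = 0.8842 L/s × 60 = 53.052 L/min.

53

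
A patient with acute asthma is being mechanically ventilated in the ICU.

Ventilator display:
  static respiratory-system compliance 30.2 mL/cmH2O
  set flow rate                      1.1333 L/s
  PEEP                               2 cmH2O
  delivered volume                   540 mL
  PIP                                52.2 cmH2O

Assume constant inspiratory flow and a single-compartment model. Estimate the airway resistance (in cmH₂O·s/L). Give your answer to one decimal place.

28.5

Equation of motion (constant flow): PIP = Vt/C + R·V̇ + PEEP.
R·V̇ = PIP − Vt/C − PEEP = 52.2 − 540/30.2 − 2 = 52.2 − 17.881 − 2 = 32.319 cmH2O.
R = 32.319 / 1.1333 = 28.518 cmH2O·s/L.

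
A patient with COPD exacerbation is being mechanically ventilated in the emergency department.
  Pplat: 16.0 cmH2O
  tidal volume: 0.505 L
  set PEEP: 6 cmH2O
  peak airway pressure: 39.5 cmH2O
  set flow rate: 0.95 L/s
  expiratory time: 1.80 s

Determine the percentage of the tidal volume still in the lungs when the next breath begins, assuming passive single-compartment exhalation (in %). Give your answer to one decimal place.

23.7

R = (PIP − Pplat)/V̇ = (39.5 − 16.0) / 0.95 = 23.5/0.95 = 24.737 cmH2O·s/L.
C = Vt/(Pplat − PEEP) = 505.0 / (16.0 − 6) = 505.0/10.0 = 50.5 mL/cmH2O.
τ = R × C = 24.737 × 0.0505 L/cmH2O = 1.249 s.
Fraction remaining at end-expiration = e^(−Te/τ) = e^(−1.80/1.249) = 0.2367 → 23.67%.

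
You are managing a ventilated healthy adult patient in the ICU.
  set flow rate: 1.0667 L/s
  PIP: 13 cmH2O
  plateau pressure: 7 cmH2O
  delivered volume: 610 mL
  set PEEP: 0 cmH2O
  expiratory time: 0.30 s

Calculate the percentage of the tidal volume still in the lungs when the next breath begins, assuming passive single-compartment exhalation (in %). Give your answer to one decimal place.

R = (PIP − Pplat)/V̇ = (13 − 7) / 1.0667 = 6.0/1.0667 = 5.625 cmH2O·s/L.
C = Vt/(Pplat − PEEP) = 610.0 / (7 − 0) = 610.0/7.0 = 87.143 mL/cmH2O.
τ = R × C = 5.625 × 0.08714 L/cmH2O = 0.4902 s.
Fraction remaining at end-expiration = e^(−Te/τ) = e^(−0.30/0.4902) = 0.5423 → 54.23%.

54.2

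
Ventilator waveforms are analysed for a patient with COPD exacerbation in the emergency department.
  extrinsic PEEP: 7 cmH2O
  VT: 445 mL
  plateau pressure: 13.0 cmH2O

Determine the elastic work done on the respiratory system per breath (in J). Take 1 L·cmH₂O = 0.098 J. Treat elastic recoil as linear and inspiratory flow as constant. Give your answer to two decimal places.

Elastic work ≈ ½ × (Pplat − PEEP) × Vt = 0.5 × (13.0 − 7) × 0.445 L = 0.5 × 6.0 × 0.445 = 1.335 L·cmH2O.
× 0.098 J/(L·cmH2O) → 0.1308 J.

0.13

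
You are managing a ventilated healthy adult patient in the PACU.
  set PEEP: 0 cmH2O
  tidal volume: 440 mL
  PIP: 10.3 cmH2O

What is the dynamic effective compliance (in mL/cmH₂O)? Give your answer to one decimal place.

Dynamic compliance = Vt / (PIP − PEEP) = 440 / (10.3 − 0) = 440 / 10.3 = 42.718 mL/cmH2O.

42.7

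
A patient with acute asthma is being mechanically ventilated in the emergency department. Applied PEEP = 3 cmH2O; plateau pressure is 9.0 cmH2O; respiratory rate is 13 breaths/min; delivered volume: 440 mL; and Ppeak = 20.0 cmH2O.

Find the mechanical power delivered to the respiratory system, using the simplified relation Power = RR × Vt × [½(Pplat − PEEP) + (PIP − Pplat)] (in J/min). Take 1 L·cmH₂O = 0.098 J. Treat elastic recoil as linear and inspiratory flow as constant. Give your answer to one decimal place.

Per-breath work = Vt × [½(Pplat−PEEP) + (PIP−Pplat)] = 0.440 × [0.5×6.0 + 11.0] = 0.440 × 14.0 = 6.16 L·cmH2O.
Power = 13 × 6.16 = 80.08 L·cmH2O/min.
× 0.098 J/(L·cmH2O) → 7.848 J/min.

7.8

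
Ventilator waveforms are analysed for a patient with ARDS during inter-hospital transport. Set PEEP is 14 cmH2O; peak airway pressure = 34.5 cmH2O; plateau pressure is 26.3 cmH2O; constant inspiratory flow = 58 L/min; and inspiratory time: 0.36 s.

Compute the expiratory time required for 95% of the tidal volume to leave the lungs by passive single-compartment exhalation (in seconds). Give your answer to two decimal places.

Flow: 58 L/min ÷ 60 = 0.9667 L/s.
Vt = flow × Ti = 0.9667 L/s × 0.36 s × 1000 mL/L = 348.01 mL.
R = (PIP − Pplat)/V̇ = (34.5 − 26.3) / 0.9667 = 8.2/0.9667 = 8.482 cmH2O·s/L.
C = Vt/(Pplat − PEEP) = 348.01 / (26.3 − 14) = 348.01/12.3 = 28.293 mL/cmH2O.
τ = R × C = 8.482 × 0.02829 L/cmH2O = 0.24 s.
t = −τ·ln(1 − 0.95) = −0.24·ln(0.05) = 0.719 s.

0.72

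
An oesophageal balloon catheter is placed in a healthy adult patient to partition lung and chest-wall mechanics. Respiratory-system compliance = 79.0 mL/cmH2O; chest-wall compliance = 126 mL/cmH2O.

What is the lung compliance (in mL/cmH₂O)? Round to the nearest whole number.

212

1/CL = 1/Crs − 1/Ccw.
1/CL = 1/79.0 − 1/126 = 0.004722.
CL = 211.77 mL/cmH2O.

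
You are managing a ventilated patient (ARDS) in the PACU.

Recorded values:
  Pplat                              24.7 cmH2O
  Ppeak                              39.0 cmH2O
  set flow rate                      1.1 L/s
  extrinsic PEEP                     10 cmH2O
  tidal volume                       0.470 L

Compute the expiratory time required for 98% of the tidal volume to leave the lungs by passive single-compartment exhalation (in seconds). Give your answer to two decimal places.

1.63

R = (PIP − Pplat)/V̇ = (39.0 − 24.7) / 1.1 = 14.3/1.1 = 13.0 cmH2O·s/L.
C = Vt/(Pplat − PEEP) = 470.0 / (24.7 − 10) = 470.0/14.7 = 31.973 mL/cmH2O.
τ = R × C = 13.0 × 0.03197 L/cmH2O = 0.4156 s.
t = −τ·ln(1 − 0.98) = −0.4156·ln(0.02) = 1.626 s.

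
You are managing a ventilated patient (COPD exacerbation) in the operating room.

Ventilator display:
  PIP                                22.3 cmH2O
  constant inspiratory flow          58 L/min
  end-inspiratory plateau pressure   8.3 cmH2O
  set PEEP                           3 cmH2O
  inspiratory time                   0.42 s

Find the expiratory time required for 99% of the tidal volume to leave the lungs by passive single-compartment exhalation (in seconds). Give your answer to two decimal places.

5.11

Flow: 58 L/min ÷ 60 = 0.9667 L/s.
Vt = flow × Ti = 0.9667 L/s × 0.42 s × 1000 mL/L = 406.01 mL.
R = (PIP − Pplat)/V̇ = (22.3 − 8.3) / 0.9667 = 14.0/0.9667 = 14.482 cmH2O·s/L.
C = Vt/(Pplat − PEEP) = 406.01 / (8.3 − 3) = 406.01/5.3 = 76.606 mL/cmH2O.
τ = R × C = 14.482 × 0.07661 L/cmH2O = 1.109 s.
t = −τ·ln(1 − 0.99) = −1.109·ln(0.01) = 5.107 s.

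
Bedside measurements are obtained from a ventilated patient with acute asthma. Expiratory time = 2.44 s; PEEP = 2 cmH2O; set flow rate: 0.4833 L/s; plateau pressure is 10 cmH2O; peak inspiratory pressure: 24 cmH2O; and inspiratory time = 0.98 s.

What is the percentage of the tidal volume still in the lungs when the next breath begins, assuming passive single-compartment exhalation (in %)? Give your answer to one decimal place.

24.1

Vt = flow × Ti = 0.4833 L/s × 0.98 s × 1000 mL/L = 473.63 mL.
R = (PIP − Pplat)/V̇ = (24 − 10) / 0.4833 = 14.0/0.4833 = 28.968 cmH2O·s/L.
C = Vt/(Pplat − PEEP) = 473.63 / (10 − 2) = 473.63/8.0 = 59.204 mL/cmH2O.
τ = R × C = 28.968 × 0.0592 L/cmH2O = 1.715 s.
Fraction remaining at end-expiration = e^(−Te/τ) = e^(−2.44/1.715) = 0.2411 → 24.11%.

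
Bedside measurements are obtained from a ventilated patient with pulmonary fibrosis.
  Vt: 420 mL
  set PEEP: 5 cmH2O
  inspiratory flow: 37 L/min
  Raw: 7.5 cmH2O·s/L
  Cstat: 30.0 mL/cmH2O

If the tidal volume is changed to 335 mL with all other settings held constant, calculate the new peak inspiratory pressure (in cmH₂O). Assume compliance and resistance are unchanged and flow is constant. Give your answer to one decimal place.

20.8

Flow: 37 L/min ÷ 60 = 0.6167 L/s.
PIP = Vt/C + R·V̇ + PEEP (constant-flow equation of motion).
Only the elastic term changes: ΔPIP = ΔVt / C = (335 − 420) / 30.0 = -2.833 cmH2O.
Original PIP = 420/30.0 + 7.5×0.6167 + 5 = 23.625 cmH2O; new PIP = 23.625 + (-2.833) = 20.792 cmH2O.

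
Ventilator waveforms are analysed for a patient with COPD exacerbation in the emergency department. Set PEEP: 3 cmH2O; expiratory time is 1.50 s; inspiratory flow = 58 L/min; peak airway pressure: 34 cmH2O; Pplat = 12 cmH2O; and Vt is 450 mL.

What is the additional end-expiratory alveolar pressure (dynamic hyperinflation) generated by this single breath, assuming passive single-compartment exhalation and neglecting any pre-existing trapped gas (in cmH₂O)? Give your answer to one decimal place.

2.4

Flow: 58 L/min ÷ 60 = 0.9667 L/s.
R = (PIP − Pplat)/V̇ = (34 − 12) / 0.9667 = 22.0/0.9667 = 22.758 cmH2O·s/L.
C = Vt/(Pplat − PEEP) = 450.0 / (12 − 3) = 450.0/9.0 = 50.0 mL/cmH2O.
τ = R × C = 22.758 × 0.05 L/cmH2O = 1.138 s.
Fraction remaining = e^(−Te/τ) = e^(−1.50/1.138) = 0.2676; trapped volume = 450.0 × 0.2676 = 120.42 mL.
Additional alveolar pressure from trapping ≈ V_trapped / C = 120.42 / 50.0 = 2.408 cmH2O.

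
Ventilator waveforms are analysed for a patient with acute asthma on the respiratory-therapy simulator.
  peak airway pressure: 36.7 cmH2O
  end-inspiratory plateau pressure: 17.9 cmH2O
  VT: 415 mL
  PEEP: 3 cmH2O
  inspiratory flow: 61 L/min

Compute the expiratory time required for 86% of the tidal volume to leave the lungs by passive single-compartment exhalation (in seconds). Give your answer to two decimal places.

1.01

Flow: 61 L/min ÷ 60 = 1.0167 L/s.
R = (PIP − Pplat)/V̇ = (36.7 − 17.9) / 1.0167 = 18.8/1.0167 = 18.491 cmH2O·s/L.
C = Vt/(Pplat − PEEP) = 415.0 / (17.9 − 3) = 415.0/14.9 = 27.852 mL/cmH2O.
τ = R × C = 18.491 × 0.02785 L/cmH2O = 0.515 s.
t = −τ·ln(1 − 0.86) = −0.515·ln(0.14) = 1.013 s.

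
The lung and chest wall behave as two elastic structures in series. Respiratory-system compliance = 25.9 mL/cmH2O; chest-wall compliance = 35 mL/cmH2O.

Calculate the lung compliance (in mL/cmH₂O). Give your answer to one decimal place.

99.6

1/CL = 1/Crs − 1/Ccw.
1/CL = 1/25.9 − 1/35 = 0.01004.
CL = 99.602 mL/cmH2O.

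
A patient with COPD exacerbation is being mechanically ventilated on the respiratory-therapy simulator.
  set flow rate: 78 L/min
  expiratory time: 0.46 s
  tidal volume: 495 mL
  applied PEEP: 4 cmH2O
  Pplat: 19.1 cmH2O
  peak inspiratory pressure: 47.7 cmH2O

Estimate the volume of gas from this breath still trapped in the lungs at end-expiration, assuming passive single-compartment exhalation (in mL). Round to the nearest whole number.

Flow: 78 L/min ÷ 60 = 1.3 L/s.
R = (PIP − Pplat)/V̇ = (47.7 − 19.1) / 1.3 = 28.6/1.3 = 22.0 cmH2O·s/L.
C = Vt/(Pplat − PEEP) = 495.0 / (19.1 − 4) = 495.0/15.1 = 32.781 mL/cmH2O.
τ = R × C = 22.0 × 0.03278 L/cmH2O = 0.7212 s.
Fraction remaining = e^(−Te/τ) = e^(−0.46/0.7212) = 0.5284.
Trapped volume = 495.0 × 0.5284 = 261.56 mL.

262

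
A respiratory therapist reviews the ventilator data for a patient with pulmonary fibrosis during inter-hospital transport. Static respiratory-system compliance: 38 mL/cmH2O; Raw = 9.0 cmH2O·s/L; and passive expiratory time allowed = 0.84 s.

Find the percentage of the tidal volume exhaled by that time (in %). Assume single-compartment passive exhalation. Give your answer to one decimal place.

τ = R × C = 9.0 × 38 mL/cmH2O = 9.0 × 0.038 L/cmH2O = 0.342 s.
Passive exhalation: V(t)/V₀ = e^(−t/τ) = e^(−0.84/0.342) = 0.08577.
Fraction exhaled = 1 − 0.08577 = 0.9142 → 91.42%.

91.4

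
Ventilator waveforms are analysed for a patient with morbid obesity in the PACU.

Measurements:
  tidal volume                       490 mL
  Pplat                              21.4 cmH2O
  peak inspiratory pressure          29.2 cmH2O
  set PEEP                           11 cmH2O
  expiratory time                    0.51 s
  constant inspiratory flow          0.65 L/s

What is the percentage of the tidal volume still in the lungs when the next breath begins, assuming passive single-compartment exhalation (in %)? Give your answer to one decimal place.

R = (PIP − Pplat)/V̇ = (29.2 − 21.4) / 0.65 = 7.8/0.65 = 12.0 cmH2O·s/L.
C = Vt/(Pplat − PEEP) = 490.0 / (21.4 − 11) = 490.0/10.4 = 47.115 mL/cmH2O.
τ = R × C = 12.0 × 0.04712 L/cmH2O = 0.5654 s.
Fraction remaining at end-expiration = e^(−Te/τ) = e^(−0.51/0.5654) = 0.4058 → 40.58%.

40.6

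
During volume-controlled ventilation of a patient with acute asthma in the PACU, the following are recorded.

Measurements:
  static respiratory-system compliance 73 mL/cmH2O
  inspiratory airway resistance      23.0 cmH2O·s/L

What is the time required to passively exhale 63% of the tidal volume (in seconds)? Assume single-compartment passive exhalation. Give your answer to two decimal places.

1.67

τ = R × C = 23.0 × 73 mL/cmH2O = 23.0 × 0.073 L/cmH2O = 1.679 s.
Exhaled fraction f = 1 − e^(−t/τ) → t = −τ·ln(1 − f) = −1.679·ln(0.37) = 1.669 s.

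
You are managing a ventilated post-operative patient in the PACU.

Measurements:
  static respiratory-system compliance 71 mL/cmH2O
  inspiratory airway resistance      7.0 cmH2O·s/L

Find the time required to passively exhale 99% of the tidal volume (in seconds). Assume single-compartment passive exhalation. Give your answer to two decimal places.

2.29

τ = R × C = 7.0 × 71 mL/cmH2O = 7.0 × 0.071 L/cmH2O = 0.497 s.
Exhaled fraction f = 1 − e^(−t/τ) → t = −τ·ln(1 − f) = −0.497·ln(0.01) = 2.289 s.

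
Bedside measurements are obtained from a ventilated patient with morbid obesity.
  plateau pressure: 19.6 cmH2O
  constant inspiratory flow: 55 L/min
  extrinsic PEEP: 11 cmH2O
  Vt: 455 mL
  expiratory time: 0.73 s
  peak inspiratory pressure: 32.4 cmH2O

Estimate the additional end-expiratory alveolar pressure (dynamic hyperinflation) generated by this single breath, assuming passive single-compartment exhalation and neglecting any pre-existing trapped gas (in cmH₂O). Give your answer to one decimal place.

Flow: 55 L/min ÷ 60 = 0.9167 L/s.
R = (PIP − Pplat)/V̇ = (32.4 − 19.6) / 0.9167 = 12.8/0.9167 = 13.963 cmH2O·s/L.
C = Vt/(Pplat − PEEP) = 455.0 / (19.6 − 11) = 455.0/8.6 = 52.907 mL/cmH2O.
τ = R × C = 13.963 × 0.05291 L/cmH2O = 0.7388 s.
Fraction remaining = e^(−Te/τ) = e^(−0.73/0.7388) = 0.3723; trapped volume = 455.0 × 0.3723 = 169.4 mL.
Additional alveolar pressure from trapping ≈ V_trapped / C = 169.4 / 52.907 = 3.202 cmH2O.

3.2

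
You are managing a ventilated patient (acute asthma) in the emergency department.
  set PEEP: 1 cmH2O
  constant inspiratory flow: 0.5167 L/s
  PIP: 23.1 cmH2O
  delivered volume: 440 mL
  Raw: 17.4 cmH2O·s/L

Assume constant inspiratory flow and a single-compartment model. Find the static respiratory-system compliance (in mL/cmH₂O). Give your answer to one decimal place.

Equation of motion (constant flow): PIP = Vt/C + R·V̇ + PEEP.
Vt/C = PIP − R·V̇ − PEEP = 23.1 − 17.4×0.5167 − 1 = 23.1 − 8.991 − 1 = 13.109 cmH2O.
C = Vt / 13.109 = 440 / 13.109 = 33.565 mL/cmH2O.

33.6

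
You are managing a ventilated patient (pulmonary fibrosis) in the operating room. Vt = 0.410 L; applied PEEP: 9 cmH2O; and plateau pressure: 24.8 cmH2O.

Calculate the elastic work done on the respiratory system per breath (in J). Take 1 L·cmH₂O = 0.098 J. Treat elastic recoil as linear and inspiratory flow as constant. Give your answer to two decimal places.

0.32

Elastic work ≈ ½ × (Pplat − PEEP) × Vt = 0.5 × (24.8 − 9) × 0.410 L = 0.5 × 15.8 × 0.410 = 3.239 L·cmH2O.
× 0.098 J/(L·cmH2O) → 0.3174 J.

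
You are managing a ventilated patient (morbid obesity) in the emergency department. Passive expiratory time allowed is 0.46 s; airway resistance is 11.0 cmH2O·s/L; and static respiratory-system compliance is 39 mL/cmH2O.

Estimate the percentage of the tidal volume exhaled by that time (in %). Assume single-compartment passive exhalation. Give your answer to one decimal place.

τ = R × C = 11.0 × 39 mL/cmH2O = 11.0 × 0.039 L/cmH2O = 0.429 s.
Passive exhalation: V(t)/V₀ = e^(−t/τ) = e^(−0.46/0.429) = 0.3422.
Fraction exhaled = 1 − 0.3422 = 0.6578 → 65.78%.

65.8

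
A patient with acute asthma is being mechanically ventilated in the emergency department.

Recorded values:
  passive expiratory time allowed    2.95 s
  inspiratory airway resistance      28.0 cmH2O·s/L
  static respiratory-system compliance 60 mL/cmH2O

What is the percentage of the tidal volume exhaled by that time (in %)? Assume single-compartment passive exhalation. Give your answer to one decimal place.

82.7

τ = R × C = 28.0 × 60 mL/cmH2O = 28.0 × 0.060 L/cmH2O = 1.68 s.
Passive exhalation: V(t)/V₀ = e^(−t/τ) = e^(−2.95/1.68) = 0.1727.
Fraction exhaled = 1 − 0.1727 = 0.8273 → 82.73%.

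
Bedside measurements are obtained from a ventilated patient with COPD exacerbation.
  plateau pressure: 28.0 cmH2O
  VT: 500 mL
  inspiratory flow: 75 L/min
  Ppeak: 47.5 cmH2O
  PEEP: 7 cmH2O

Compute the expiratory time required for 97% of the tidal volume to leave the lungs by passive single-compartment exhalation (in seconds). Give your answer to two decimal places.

1.30

Flow: 75 L/min ÷ 60 = 1.25 L/s.
R = (PIP − Pplat)/V̇ = (47.5 − 28.0) / 1.25 = 19.5/1.25 = 15.6 cmH2O·s/L.
C = Vt/(Pplat − PEEP) = 500.0 / (28.0 − 7) = 500.0/21.0 = 23.81 mL/cmH2O.
τ = R × C = 15.6 × 0.02381 L/cmH2O = 0.3714 s.
t = −τ·ln(1 − 0.97) = −0.3714·ln(0.03) = 1.302 s.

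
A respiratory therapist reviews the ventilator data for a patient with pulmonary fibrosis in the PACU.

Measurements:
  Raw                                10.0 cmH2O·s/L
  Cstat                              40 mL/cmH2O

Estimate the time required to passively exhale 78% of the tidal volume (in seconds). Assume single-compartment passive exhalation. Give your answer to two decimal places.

0.61

τ = R × C = 10.0 × 40 mL/cmH2O = 10.0 × 0.040 L/cmH2O = 0.4 s.
Exhaled fraction f = 1 − e^(−t/τ) → t = −τ·ln(1 − f) = −0.4·ln(0.22) = 0.6057 s.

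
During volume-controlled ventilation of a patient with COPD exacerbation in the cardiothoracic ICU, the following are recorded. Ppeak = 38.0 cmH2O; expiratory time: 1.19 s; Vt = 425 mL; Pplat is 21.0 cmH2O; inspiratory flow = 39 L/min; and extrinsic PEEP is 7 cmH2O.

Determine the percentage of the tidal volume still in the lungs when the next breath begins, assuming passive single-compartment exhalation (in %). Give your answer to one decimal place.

Flow: 39 L/min ÷ 60 = 0.65 L/s.
R = (PIP − Pplat)/V̇ = (38.0 − 21.0) / 0.65 = 17.0/0.65 = 26.154 cmH2O·s/L.
C = Vt/(Pplat − PEEP) = 425.0 / (21.0 − 7) = 425.0/14.0 = 30.357 mL/cmH2O.
τ = R × C = 26.154 × 0.03036 L/cmH2O = 0.794 s.
Fraction remaining at end-expiration = e^(−Te/τ) = e^(−1.19/0.794) = 0.2234 → 22.34%.

22.3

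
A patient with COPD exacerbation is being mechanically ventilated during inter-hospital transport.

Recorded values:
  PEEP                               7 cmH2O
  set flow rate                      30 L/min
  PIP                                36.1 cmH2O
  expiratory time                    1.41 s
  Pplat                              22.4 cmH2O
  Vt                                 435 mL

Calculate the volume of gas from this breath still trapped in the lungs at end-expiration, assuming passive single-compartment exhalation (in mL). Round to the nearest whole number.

70

Flow: 30 L/min ÷ 60 = 0.5 L/s.
R = (PIP − Pplat)/V̇ = (36.1 − 22.4) / 0.5 = 13.7/0.5 = 27.4 cmH2O·s/L.
C = Vt/(Pplat − PEEP) = 435.0 / (22.4 − 7) = 435.0/15.4 = 28.247 mL/cmH2O.
τ = R × C = 27.4 × 0.02825 L/cmH2O = 0.7741 s.
Fraction remaining = e^(−Te/τ) = e^(−1.41/0.7741) = 0.1618.
Trapped volume = 435.0 × 0.1618 = 70.383 mL.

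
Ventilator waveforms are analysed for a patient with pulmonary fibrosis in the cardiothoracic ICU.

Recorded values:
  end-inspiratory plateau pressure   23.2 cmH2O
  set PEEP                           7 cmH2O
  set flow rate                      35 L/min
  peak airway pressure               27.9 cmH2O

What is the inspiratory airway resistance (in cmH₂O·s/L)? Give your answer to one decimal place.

8.1

Flow: 35 L/min ÷ 60 = 0.5833 L/s.
Raw = (PIP − Pplat) / flow = (27.9 − 23.2) / 0.5833 = 4.7 / 0.5833 = 8.058 cmH2O·s/L.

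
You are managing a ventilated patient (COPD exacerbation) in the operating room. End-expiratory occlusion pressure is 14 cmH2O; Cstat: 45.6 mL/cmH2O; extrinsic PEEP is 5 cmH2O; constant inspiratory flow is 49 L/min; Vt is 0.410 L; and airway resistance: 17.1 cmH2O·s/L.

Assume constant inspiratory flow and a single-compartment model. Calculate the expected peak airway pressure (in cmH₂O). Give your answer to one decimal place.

Flow: 49 L/min ÷ 60 = 0.8167 L/s.
Total PEEP = 14 cmH2O (set 5 + intrinsic 9); this is the baseline alveolar pressure.
Equation of motion (constant flow): PIP = Vt/C + R·V̇ + PEEP.
PIP = 410/45.6 + 17.1×0.8167 + 14 = 8.991 + 13.966 + 14 = 36.957 cmH2O.

37.0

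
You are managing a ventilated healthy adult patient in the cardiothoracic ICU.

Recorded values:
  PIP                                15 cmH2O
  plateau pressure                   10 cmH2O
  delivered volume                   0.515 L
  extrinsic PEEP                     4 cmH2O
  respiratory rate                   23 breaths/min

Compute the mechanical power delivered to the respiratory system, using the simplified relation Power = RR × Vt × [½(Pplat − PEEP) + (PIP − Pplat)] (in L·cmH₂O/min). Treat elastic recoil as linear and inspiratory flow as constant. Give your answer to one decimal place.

Per-breath work = Vt × [½(Pplat−PEEP) + (PIP−Pplat)] = 0.515 × [0.5×6.0 + 5.0] = 0.515 × 8.0 = 4.12 L·cmH2O.
Power = 23 × 4.12 = 94.76 L·cmH2O/min.

94.8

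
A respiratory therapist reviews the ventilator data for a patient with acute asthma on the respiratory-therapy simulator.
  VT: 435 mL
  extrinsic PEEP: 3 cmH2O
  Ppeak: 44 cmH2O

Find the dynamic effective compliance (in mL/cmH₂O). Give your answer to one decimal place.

10.6

Dynamic compliance = Vt / (PIP − PEEP) = 435 / (44 − 3) = 435 / 41.0 = 10.61 mL/cmH2O.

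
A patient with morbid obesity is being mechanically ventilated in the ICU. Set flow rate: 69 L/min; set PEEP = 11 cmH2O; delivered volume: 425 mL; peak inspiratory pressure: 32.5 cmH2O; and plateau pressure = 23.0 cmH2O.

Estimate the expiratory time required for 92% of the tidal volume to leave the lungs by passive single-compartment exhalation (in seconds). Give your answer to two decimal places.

0.74

Flow: 69 L/min ÷ 60 = 1.15 L/s.
R = (PIP − Pplat)/V̇ = (32.5 − 23.0) / 1.15 = 9.5/1.15 = 8.261 cmH2O·s/L.
C = Vt/(Pplat − PEEP) = 425.0 / (23.0 − 11) = 425.0/12.0 = 35.417 mL/cmH2O.
τ = R × C = 8.261 × 0.03542 L/cmH2O = 0.2926 s.
t = −τ·ln(1 − 0.92) = −0.2926·ln(0.08) = 0.739 s.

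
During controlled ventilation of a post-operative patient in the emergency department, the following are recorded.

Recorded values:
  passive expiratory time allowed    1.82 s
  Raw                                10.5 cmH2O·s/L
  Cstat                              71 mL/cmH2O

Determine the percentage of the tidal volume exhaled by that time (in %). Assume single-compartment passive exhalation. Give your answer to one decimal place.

τ = R × C = 10.5 × 71 mL/cmH2O = 10.5 × 0.071 L/cmH2O = 0.7455 s.
Passive exhalation: V(t)/V₀ = e^(−t/τ) = e^(−1.82/0.7455) = 0.08705.
Fraction exhaled = 1 − 0.08705 = 0.913 → 91.3%.

91.3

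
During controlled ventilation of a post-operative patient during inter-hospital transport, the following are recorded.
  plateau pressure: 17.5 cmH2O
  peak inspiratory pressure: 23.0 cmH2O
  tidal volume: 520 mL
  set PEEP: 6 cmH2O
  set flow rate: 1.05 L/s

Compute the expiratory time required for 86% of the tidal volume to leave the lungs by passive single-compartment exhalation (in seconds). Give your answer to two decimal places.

0.47

R = (PIP − Pplat)/V̇ = (23.0 − 17.5) / 1.05 = 5.5/1.05 = 5.238 cmH2O·s/L.
C = Vt/(Pplat − PEEP) = 520.0 / (17.5 − 6) = 520.0/11.5 = 45.217 mL/cmH2O.
τ = R × C = 5.238 × 0.04522 L/cmH2O = 0.2369 s.
t = −τ·ln(1 − 0.86) = −0.2369·ln(0.14) = 0.4658 s.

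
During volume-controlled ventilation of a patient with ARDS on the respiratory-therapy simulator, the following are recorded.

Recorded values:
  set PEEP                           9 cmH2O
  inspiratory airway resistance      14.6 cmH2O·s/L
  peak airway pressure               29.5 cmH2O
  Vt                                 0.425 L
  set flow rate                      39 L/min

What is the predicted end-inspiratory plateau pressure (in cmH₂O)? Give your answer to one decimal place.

20.0

Flow: 39 L/min ÷ 60 = 0.65 L/s.
Pplat = PIP − Raw × flow = 29.5 − 14.6 × 0.65 = 29.5 − 9.49 = 20.01 cmH2O.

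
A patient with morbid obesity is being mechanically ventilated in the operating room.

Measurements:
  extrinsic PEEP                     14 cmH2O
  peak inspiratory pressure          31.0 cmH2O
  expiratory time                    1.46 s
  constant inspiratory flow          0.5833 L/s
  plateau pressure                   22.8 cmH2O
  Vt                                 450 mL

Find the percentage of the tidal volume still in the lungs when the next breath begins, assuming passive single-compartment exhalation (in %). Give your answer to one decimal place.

13.1

R = (PIP − Pplat)/V̇ = (31.0 − 22.8) / 0.5833 = 8.2/0.5833 = 14.058 cmH2O·s/L.
C = Vt/(Pplat − PEEP) = 450.0 / (22.8 − 14) = 450.0/8.8 = 51.136 mL/cmH2O.
τ = R × C = 14.058 × 0.05114 L/cmH2O = 0.7189 s.
Fraction remaining at end-expiration = e^(−Te/τ) = e^(−1.46/0.7189) = 0.1312 → 13.12%.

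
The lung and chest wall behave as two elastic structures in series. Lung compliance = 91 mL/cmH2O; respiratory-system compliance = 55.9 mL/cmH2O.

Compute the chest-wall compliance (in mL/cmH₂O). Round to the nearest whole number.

145

1/Ccw = 1/Crs − 1/CL.
1/Ccw = 1/55.9 − 1/91 = 0.0069.
Ccw = 144.93 mL/cmH2O.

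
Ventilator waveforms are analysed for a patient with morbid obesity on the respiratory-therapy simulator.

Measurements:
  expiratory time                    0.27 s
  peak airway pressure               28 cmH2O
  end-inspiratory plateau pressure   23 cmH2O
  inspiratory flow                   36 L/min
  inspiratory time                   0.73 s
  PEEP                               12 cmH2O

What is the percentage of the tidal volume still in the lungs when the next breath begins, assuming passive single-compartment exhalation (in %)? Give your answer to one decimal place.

Flow: 36 L/min ÷ 60 = 0.6 L/s.
Vt = flow × Ti = 0.6 L/s × 0.73 s × 1000 mL/L = 438.0 mL.
R = (PIP − Pplat)/V̇ = (28 − 23) / 0.6 = 5.0/0.6 = 8.333 cmH2O·s/L.
C = Vt/(Pplat − PEEP) = 438.0 / (23 − 12) = 438.0/11.0 = 39.818 mL/cmH2O.
τ = R × C = 8.333 × 0.03982 L/cmH2O = 0.3318 s.
Fraction remaining at end-expiration = e^(−Te/τ) = e^(−0.27/0.3318) = 0.4432 → 44.32%.

44.3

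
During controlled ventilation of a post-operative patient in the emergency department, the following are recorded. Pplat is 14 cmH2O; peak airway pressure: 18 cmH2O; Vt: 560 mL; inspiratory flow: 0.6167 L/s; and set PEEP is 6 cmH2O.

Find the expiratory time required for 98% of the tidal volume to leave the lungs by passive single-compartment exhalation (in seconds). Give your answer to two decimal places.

R = (PIP − Pplat)/V̇ = (18 − 14) / 0.6167 = 4.0/0.6167 = 6.486 cmH2O·s/L.
C = Vt/(Pplat − PEEP) = 560.0 / (14 − 6) = 560.0/8.0 = 70.0 mL/cmH2O.
τ = R × C = 6.486 × 0.07 L/cmH2O = 0.454 s.
t = −τ·ln(1 − 0.98) = −0.454·ln(0.02) = 1.776 s.

1.78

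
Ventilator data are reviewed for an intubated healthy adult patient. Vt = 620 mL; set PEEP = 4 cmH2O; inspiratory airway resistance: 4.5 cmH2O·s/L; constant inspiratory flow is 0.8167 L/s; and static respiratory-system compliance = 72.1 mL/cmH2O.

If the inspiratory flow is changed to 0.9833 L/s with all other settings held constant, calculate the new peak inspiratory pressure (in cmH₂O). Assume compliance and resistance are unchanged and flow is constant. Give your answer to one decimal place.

PIP = Vt/C + R·V̇ + PEEP (constant-flow equation of motion).
Only the resistive term changes: ΔPIP = R × ΔV̇ = 4.5 × (0.9833 − 0.8167) = 4.5 × 0.1666 = 0.7497 cmH2O.
Original PIP = 620/72.1 + 4.5×0.8167 + 4 = 16.274 cmH2O; new PIP = 16.274 + (0.7497) = 17.024 cmH2O.

17.0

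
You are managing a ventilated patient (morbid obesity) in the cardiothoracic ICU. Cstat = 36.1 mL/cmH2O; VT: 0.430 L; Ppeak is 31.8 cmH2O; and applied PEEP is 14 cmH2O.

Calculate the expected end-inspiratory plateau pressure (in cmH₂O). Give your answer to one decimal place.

Pplat = PEEP + Vt / Cstat = 14 + 430 / 36.1 = 14 + 11.911 = 25.911 cmH2O.

25.9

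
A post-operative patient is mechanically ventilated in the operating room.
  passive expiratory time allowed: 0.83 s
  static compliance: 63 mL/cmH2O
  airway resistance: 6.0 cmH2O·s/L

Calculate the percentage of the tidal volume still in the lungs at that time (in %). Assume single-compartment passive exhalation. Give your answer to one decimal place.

τ = R × C = 6.0 × 63 mL/cmH2O = 6.0 × 0.063 L/cmH2O = 0.378 s.
Passive exhalation: V(t)/V₀ = e^(−t/τ) = e^(−0.83/0.378) = 0.1113.
Fraction remaining = 0.1113 → 11.13%.

11.1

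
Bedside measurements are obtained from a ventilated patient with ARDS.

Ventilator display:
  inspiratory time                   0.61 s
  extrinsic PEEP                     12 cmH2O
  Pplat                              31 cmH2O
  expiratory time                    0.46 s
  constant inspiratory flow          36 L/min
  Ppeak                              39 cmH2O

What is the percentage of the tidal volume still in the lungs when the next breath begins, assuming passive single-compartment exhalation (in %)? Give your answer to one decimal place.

16.7

Flow: 36 L/min ÷ 60 = 0.6 L/s.
Vt = flow × Ti = 0.6 L/s × 0.61 s × 1000 mL/L = 366.0 mL.
R = (PIP − Pplat)/V̇ = (39 − 31) / 0.6 = 8.0/0.6 = 13.333 cmH2O·s/L.
C = Vt/(Pplat − PEEP) = 366.0 / (31 − 12) = 366.0/19.0 = 19.263 mL/cmH2O.
τ = R × C = 13.333 × 0.01926 L/cmH2O = 0.2568 s.
Fraction remaining at end-expiration = e^(−Te/τ) = e^(−0.46/0.2568) = 0.1667 → 16.67%.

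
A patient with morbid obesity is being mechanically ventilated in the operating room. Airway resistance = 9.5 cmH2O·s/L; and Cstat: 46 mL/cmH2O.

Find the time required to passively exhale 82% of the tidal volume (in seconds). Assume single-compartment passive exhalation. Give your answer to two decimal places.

τ = R × C = 9.5 × 46 mL/cmH2O = 9.5 × 0.046 L/cmH2O = 0.437 s.
Exhaled fraction f = 1 − e^(−t/τ) → t = −τ·ln(1 − f) = −0.437·ln(0.18) = 0.7494 s.

0.75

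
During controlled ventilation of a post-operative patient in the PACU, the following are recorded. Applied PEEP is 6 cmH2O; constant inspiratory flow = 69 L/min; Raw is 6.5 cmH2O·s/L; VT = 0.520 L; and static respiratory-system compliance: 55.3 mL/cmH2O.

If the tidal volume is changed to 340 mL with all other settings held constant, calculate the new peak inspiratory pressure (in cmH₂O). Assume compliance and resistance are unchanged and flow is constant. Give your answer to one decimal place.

Flow: 69 L/min ÷ 60 = 1.15 L/s.
PIP = Vt/C + R·V̇ + PEEP (constant-flow equation of motion).
Only the elastic term changes: ΔPIP = ΔVt / C = (340 − 520) / 55.3 = -3.255 cmH2O.
Original PIP = 520/55.3 + 6.5×1.15 + 6 = 22.878 cmH2O; new PIP = 22.878 + (-3.255) = 19.623 cmH2O.

19.6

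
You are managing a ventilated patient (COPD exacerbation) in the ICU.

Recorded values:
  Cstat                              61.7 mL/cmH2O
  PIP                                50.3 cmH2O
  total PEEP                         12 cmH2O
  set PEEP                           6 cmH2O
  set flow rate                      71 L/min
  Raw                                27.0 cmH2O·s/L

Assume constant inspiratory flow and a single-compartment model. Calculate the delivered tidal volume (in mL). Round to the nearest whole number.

Flow: 71 L/min ÷ 60 = 1.1833 L/s.
Total PEEP = 12 cmH2O (set 6 + intrinsic 6); this is the baseline alveolar pressure.
Equation of motion (constant flow): PIP = Vt/C + R·V̇ + PEEP.
Vt/C = PIP − R·V̇ − PEEP = 50.3 − 31.949 − 12 = 6.351 cmH2O.
Vt = C × 6.351 = 61.7 × 6.351 = 391.86 mL.

392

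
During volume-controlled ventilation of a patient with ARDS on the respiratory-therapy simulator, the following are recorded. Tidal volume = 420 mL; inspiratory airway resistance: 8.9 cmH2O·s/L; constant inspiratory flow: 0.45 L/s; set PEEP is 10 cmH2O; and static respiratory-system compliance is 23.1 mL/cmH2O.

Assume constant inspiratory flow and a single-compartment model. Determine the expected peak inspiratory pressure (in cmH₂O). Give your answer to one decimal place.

32.2

Equation of motion (constant flow): PIP = Vt/C + R·V̇ + PEEP.
PIP = 420/23.1 + 8.9×0.45 + 10 = 18.182 + 4.005 + 10 = 32.187 cmH2O.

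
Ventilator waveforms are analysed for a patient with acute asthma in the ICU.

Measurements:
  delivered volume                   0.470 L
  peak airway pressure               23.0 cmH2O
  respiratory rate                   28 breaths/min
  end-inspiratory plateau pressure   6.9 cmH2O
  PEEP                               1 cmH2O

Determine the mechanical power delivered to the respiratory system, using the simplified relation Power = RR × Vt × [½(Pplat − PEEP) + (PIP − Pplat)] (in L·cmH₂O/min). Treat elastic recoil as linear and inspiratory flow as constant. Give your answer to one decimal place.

250.7

Per-breath work = Vt × [½(Pplat−PEEP) + (PIP−Pplat)] = 0.470 × [0.5×5.9 + 16.1] = 0.470 × 19.05 = 8.954 L·cmH2O.
Power = 28 × 8.954 = 250.71 L·cmH2O/min.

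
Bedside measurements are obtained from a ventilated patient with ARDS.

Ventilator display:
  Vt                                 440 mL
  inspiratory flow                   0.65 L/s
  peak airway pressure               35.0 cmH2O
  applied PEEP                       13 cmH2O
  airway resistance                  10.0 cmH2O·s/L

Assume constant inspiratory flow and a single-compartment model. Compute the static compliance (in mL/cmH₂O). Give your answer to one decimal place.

28.4

Equation of motion (constant flow): PIP = Vt/C + R·V̇ + PEEP.
Vt/C = PIP − R·V̇ − PEEP = 35.0 − 10.0×0.65 − 13 = 35.0 − 6.5 − 13 = 15.5 cmH2O.
C = Vt / 15.5 = 440 / 15.5 = 28.387 mL/cmH2O.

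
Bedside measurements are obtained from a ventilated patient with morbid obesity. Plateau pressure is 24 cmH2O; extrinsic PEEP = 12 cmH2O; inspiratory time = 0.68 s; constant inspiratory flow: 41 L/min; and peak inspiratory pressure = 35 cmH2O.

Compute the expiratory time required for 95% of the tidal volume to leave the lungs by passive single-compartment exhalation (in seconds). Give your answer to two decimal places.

Flow: 41 L/min ÷ 60 = 0.6833 L/s.
Vt = flow × Ti = 0.6833 L/s × 0.68 s × 1000 mL/L = 464.64 mL.
R = (PIP − Pplat)/V̇ = (35 − 24) / 0.6833 = 11.0/0.6833 = 16.098 cmH2O·s/L.
C = Vt/(Pplat − PEEP) = 464.64 / (24 − 12) = 464.64/12.0 = 38.72 mL/cmH2O.
τ = R × C = 16.098 × 0.03872 L/cmH2O = 0.6233 s.
t = −τ·ln(1 − 0.95) = −0.6233·ln(0.05) = 1.867 s.

1.87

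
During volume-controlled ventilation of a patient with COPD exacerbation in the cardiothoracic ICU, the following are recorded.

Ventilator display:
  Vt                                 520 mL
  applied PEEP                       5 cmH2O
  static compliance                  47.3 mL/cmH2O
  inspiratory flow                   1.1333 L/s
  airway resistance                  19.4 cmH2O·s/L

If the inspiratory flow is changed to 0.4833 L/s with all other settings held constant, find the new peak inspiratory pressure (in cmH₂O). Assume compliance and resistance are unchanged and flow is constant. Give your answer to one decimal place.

25.4

PIP = Vt/C + R·V̇ + PEEP (constant-flow equation of motion).
Only the resistive term changes: ΔPIP = R × ΔV̇ = 19.4 × (0.4833 − 1.1333) = 19.4 × -0.65 = -12.61 cmH2O.
Original PIP = 520/47.3 + 19.4×1.1333 + 5 = 37.98 cmH2O; new PIP = 37.98 + (-12.61) = 25.37 cmH2O.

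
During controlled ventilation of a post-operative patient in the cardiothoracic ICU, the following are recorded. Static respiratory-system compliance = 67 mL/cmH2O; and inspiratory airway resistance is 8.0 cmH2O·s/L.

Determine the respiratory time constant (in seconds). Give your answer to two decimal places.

τ = R × C = 8.0 × 67 mL/cmH2O = 8.0 × 0.067 L/cmH2O = 0.536 s.

0.54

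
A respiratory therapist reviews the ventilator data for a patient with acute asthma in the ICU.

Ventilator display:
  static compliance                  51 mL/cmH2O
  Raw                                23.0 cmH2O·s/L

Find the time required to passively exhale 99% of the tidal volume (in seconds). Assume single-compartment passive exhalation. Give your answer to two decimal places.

5.40

τ = R × C = 23.0 × 51 mL/cmH2O = 23.0 × 0.051 L/cmH2O = 1.173 s.
Exhaled fraction f = 1 − e^(−t/τ) → t = −τ·ln(1 − f) = −1.173·ln(0.01) = 5.402 s.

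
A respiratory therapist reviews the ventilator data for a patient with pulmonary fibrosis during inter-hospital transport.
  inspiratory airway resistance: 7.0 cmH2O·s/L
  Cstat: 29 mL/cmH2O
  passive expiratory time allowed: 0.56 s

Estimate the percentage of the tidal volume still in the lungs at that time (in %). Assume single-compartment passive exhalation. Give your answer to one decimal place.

6.3

τ = R × C = 7.0 × 29 mL/cmH2O = 7.0 × 0.029 L/cmH2O = 0.203 s.
Passive exhalation: V(t)/V₀ = e^(−t/τ) = e^(−0.56/0.203) = 0.06338.
Fraction remaining = 0.06338 → 6.338%.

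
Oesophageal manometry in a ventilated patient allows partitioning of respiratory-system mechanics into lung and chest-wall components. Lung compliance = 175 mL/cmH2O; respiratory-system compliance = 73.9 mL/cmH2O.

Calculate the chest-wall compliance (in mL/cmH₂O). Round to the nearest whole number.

1/Ccw = 1/Crs − 1/CL.
1/Ccw = 1/73.9 − 1/175 = 0.007818.
Ccw = 127.91 mL/cmH2O.

128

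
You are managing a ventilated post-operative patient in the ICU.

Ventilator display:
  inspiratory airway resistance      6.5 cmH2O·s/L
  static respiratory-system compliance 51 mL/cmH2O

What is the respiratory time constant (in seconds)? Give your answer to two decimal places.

τ = R × C = 6.5 × 51 mL/cmH2O = 6.5 × 0.051 L/cmH2O = 0.3315 s.

0.33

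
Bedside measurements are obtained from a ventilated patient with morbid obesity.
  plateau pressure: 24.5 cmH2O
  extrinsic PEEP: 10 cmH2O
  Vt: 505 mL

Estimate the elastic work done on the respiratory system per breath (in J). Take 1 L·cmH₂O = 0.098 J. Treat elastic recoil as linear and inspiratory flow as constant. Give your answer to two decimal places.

Elastic work ≈ ½ × (Pplat − PEEP) × Vt = 0.5 × (24.5 − 10) × 0.505 L = 0.5 × 14.5 × 0.505 = 3.661 L·cmH2O.
× 0.098 J/(L·cmH2O) → 0.3588 J.

0.36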